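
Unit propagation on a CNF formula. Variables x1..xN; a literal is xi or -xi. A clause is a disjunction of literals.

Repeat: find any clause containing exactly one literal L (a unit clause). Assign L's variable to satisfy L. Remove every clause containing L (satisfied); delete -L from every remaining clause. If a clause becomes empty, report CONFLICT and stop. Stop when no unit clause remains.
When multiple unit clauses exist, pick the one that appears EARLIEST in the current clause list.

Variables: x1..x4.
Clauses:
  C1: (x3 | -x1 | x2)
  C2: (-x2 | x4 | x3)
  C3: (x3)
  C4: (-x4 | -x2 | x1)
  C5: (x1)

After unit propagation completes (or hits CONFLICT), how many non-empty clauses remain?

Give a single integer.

Answer: 0

Derivation:
unit clause [3] forces x3=T; simplify:
  satisfied 3 clause(s); 2 remain; assigned so far: [3]
unit clause [1] forces x1=T; simplify:
  satisfied 2 clause(s); 0 remain; assigned so far: [1, 3]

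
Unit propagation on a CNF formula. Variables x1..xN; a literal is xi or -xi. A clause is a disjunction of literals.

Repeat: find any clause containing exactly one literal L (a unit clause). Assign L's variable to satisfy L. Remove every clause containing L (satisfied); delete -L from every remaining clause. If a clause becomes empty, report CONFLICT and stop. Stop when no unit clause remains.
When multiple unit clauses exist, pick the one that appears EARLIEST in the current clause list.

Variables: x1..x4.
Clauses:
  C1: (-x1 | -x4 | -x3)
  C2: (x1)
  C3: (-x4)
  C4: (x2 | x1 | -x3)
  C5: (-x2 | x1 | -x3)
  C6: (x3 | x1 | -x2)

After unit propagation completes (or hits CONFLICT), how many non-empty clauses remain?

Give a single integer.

Answer: 0

Derivation:
unit clause [1] forces x1=T; simplify:
  drop -1 from [-1, -4, -3] -> [-4, -3]
  satisfied 4 clause(s); 2 remain; assigned so far: [1]
unit clause [-4] forces x4=F; simplify:
  satisfied 2 clause(s); 0 remain; assigned so far: [1, 4]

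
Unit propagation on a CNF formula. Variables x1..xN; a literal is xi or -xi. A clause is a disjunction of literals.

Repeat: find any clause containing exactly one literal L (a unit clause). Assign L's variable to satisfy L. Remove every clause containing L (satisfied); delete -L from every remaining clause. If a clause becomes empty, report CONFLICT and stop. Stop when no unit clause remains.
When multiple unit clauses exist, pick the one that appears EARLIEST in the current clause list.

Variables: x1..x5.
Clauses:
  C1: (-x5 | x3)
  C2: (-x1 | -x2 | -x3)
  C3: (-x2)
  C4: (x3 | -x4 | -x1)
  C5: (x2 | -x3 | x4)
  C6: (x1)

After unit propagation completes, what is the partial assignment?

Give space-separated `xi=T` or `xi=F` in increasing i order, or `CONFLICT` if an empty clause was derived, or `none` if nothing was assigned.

unit clause [-2] forces x2=F; simplify:
  drop 2 from [2, -3, 4] -> [-3, 4]
  satisfied 2 clause(s); 4 remain; assigned so far: [2]
unit clause [1] forces x1=T; simplify:
  drop -1 from [3, -4, -1] -> [3, -4]
  satisfied 1 clause(s); 3 remain; assigned so far: [1, 2]

Answer: x1=T x2=F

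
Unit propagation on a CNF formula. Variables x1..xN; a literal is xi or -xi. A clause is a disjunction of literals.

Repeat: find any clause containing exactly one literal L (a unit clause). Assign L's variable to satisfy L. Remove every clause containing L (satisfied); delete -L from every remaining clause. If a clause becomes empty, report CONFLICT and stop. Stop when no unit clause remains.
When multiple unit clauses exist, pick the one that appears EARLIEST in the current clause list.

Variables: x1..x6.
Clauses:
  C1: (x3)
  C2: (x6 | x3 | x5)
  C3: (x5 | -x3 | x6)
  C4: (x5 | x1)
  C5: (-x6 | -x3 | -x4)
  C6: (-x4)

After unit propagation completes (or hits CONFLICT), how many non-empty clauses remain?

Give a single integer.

unit clause [3] forces x3=T; simplify:
  drop -3 from [5, -3, 6] -> [5, 6]
  drop -3 from [-6, -3, -4] -> [-6, -4]
  satisfied 2 clause(s); 4 remain; assigned so far: [3]
unit clause [-4] forces x4=F; simplify:
  satisfied 2 clause(s); 2 remain; assigned so far: [3, 4]

Answer: 2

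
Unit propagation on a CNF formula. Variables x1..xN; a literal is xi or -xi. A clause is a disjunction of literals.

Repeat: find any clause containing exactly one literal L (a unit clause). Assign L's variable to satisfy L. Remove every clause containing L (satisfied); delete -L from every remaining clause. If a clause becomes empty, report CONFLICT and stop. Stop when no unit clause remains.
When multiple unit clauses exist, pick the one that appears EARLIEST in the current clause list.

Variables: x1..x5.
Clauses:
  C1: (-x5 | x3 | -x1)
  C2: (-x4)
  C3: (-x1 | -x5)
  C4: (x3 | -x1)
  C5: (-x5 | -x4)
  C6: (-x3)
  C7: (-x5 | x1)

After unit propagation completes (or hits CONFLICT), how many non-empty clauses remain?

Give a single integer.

unit clause [-4] forces x4=F; simplify:
  satisfied 2 clause(s); 5 remain; assigned so far: [4]
unit clause [-3] forces x3=F; simplify:
  drop 3 from [-5, 3, -1] -> [-5, -1]
  drop 3 from [3, -1] -> [-1]
  satisfied 1 clause(s); 4 remain; assigned so far: [3, 4]
unit clause [-1] forces x1=F; simplify:
  drop 1 from [-5, 1] -> [-5]
  satisfied 3 clause(s); 1 remain; assigned so far: [1, 3, 4]
unit clause [-5] forces x5=F; simplify:
  satisfied 1 clause(s); 0 remain; assigned so far: [1, 3, 4, 5]

Answer: 0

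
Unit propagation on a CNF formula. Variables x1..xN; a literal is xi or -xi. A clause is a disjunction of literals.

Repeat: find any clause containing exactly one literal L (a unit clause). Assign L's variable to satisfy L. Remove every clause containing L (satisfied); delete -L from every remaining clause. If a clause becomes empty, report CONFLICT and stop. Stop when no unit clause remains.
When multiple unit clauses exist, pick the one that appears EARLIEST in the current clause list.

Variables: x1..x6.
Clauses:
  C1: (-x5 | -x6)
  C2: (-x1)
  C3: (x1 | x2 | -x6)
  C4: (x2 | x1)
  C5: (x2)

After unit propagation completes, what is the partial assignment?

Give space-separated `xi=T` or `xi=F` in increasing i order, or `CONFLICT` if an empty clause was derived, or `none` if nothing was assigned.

Answer: x1=F x2=T

Derivation:
unit clause [-1] forces x1=F; simplify:
  drop 1 from [1, 2, -6] -> [2, -6]
  drop 1 from [2, 1] -> [2]
  satisfied 1 clause(s); 4 remain; assigned so far: [1]
unit clause [2] forces x2=T; simplify:
  satisfied 3 clause(s); 1 remain; assigned so far: [1, 2]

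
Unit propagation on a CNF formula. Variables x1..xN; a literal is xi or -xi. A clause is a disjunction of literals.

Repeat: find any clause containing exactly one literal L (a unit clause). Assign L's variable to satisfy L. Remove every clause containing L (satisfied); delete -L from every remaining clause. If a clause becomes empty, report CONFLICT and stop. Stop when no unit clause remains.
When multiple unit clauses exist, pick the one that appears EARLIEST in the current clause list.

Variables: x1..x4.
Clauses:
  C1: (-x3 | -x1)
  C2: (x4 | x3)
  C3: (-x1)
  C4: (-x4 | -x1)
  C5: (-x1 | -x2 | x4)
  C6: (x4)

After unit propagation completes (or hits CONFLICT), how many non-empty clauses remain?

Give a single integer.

unit clause [-1] forces x1=F; simplify:
  satisfied 4 clause(s); 2 remain; assigned so far: [1]
unit clause [4] forces x4=T; simplify:
  satisfied 2 clause(s); 0 remain; assigned so far: [1, 4]

Answer: 0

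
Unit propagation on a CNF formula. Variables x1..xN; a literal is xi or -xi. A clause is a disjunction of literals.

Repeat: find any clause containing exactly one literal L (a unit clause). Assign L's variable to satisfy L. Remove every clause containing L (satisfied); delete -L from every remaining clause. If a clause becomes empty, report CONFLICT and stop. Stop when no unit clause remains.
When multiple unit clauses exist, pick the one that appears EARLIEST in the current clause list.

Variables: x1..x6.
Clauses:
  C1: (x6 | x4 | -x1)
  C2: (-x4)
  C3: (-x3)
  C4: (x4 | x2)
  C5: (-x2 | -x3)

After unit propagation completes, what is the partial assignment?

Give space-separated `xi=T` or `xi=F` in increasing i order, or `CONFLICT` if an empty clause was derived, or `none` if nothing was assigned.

unit clause [-4] forces x4=F; simplify:
  drop 4 from [6, 4, -1] -> [6, -1]
  drop 4 from [4, 2] -> [2]
  satisfied 1 clause(s); 4 remain; assigned so far: [4]
unit clause [-3] forces x3=F; simplify:
  satisfied 2 clause(s); 2 remain; assigned so far: [3, 4]
unit clause [2] forces x2=T; simplify:
  satisfied 1 clause(s); 1 remain; assigned so far: [2, 3, 4]

Answer: x2=T x3=F x4=F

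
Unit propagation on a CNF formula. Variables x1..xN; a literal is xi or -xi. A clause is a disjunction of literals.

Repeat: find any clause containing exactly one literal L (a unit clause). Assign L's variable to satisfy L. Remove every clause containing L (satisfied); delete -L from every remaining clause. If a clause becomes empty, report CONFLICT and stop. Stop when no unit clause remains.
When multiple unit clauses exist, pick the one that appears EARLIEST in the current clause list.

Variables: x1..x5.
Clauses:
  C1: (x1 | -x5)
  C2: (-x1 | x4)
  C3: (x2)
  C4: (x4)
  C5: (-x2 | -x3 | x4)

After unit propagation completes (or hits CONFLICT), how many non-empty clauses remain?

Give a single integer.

unit clause [2] forces x2=T; simplify:
  drop -2 from [-2, -3, 4] -> [-3, 4]
  satisfied 1 clause(s); 4 remain; assigned so far: [2]
unit clause [4] forces x4=T; simplify:
  satisfied 3 clause(s); 1 remain; assigned so far: [2, 4]

Answer: 1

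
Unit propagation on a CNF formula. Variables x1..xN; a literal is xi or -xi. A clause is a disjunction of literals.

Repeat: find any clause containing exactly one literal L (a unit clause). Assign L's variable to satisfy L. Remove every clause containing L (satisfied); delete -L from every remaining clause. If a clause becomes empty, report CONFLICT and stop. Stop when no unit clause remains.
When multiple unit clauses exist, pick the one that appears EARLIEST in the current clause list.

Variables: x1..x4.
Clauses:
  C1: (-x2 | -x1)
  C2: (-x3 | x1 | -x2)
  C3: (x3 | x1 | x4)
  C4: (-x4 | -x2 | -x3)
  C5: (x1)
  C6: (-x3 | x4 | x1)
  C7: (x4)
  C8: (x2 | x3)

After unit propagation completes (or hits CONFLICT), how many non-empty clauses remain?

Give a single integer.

Answer: 0

Derivation:
unit clause [1] forces x1=T; simplify:
  drop -1 from [-2, -1] -> [-2]
  satisfied 4 clause(s); 4 remain; assigned so far: [1]
unit clause [-2] forces x2=F; simplify:
  drop 2 from [2, 3] -> [3]
  satisfied 2 clause(s); 2 remain; assigned so far: [1, 2]
unit clause [4] forces x4=T; simplify:
  satisfied 1 clause(s); 1 remain; assigned so far: [1, 2, 4]
unit clause [3] forces x3=T; simplify:
  satisfied 1 clause(s); 0 remain; assigned so far: [1, 2, 3, 4]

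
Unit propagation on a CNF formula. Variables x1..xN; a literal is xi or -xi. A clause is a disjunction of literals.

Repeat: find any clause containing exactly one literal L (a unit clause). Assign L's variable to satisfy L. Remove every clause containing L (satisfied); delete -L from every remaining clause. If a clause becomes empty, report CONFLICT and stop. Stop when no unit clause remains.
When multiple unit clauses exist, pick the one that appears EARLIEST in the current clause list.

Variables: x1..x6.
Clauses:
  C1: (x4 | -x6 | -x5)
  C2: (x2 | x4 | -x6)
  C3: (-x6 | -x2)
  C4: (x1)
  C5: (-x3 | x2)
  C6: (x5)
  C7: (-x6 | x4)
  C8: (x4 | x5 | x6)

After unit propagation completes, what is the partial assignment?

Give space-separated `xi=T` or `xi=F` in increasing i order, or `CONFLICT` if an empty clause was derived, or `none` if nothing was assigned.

Answer: x1=T x5=T

Derivation:
unit clause [1] forces x1=T; simplify:
  satisfied 1 clause(s); 7 remain; assigned so far: [1]
unit clause [5] forces x5=T; simplify:
  drop -5 from [4, -6, -5] -> [4, -6]
  satisfied 2 clause(s); 5 remain; assigned so far: [1, 5]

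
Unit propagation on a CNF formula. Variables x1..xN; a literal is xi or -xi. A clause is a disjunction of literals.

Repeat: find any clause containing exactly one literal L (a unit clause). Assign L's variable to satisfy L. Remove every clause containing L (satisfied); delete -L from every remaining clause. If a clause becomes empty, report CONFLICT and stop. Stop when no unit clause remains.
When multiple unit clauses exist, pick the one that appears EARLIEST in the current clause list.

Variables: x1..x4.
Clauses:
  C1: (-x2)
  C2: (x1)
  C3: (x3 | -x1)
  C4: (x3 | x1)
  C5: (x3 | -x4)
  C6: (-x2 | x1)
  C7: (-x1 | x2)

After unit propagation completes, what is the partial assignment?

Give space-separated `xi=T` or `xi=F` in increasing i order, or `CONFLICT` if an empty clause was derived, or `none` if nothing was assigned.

Answer: CONFLICT

Derivation:
unit clause [-2] forces x2=F; simplify:
  drop 2 from [-1, 2] -> [-1]
  satisfied 2 clause(s); 5 remain; assigned so far: [2]
unit clause [1] forces x1=T; simplify:
  drop -1 from [3, -1] -> [3]
  drop -1 from [-1] -> [] (empty!)
  satisfied 2 clause(s); 3 remain; assigned so far: [1, 2]
CONFLICT (empty clause)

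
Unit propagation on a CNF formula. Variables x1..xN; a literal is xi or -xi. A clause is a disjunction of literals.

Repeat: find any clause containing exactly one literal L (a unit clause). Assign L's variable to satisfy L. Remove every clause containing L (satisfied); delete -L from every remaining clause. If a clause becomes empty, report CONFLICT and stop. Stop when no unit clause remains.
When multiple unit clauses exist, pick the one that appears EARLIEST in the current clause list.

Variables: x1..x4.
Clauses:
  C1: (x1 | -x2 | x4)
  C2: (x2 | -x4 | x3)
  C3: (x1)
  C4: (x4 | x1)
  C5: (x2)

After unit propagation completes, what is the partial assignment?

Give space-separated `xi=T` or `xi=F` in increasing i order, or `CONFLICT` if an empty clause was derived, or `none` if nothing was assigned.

Answer: x1=T x2=T

Derivation:
unit clause [1] forces x1=T; simplify:
  satisfied 3 clause(s); 2 remain; assigned so far: [1]
unit clause [2] forces x2=T; simplify:
  satisfied 2 clause(s); 0 remain; assigned so far: [1, 2]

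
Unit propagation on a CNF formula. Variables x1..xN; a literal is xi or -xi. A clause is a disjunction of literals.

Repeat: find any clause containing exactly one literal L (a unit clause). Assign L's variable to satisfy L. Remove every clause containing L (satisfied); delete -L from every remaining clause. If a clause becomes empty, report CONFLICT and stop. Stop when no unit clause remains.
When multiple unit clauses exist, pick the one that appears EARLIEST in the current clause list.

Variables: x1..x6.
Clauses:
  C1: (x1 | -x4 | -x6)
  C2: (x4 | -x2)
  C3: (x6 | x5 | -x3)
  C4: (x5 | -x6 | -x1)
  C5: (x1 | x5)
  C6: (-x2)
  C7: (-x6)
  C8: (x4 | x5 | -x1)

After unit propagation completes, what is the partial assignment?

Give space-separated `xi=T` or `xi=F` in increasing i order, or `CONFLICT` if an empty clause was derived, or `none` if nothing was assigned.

Answer: x2=F x6=F

Derivation:
unit clause [-2] forces x2=F; simplify:
  satisfied 2 clause(s); 6 remain; assigned so far: [2]
unit clause [-6] forces x6=F; simplify:
  drop 6 from [6, 5, -3] -> [5, -3]
  satisfied 3 clause(s); 3 remain; assigned so far: [2, 6]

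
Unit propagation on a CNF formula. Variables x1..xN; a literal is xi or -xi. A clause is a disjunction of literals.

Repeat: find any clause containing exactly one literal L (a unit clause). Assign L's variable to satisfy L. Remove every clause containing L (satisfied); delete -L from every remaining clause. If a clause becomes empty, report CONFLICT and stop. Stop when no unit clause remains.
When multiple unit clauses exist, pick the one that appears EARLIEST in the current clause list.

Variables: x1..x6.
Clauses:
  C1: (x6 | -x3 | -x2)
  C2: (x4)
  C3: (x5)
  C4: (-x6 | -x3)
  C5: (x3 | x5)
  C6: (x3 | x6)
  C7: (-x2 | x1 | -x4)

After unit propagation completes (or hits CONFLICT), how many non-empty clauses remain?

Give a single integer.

Answer: 4

Derivation:
unit clause [4] forces x4=T; simplify:
  drop -4 from [-2, 1, -4] -> [-2, 1]
  satisfied 1 clause(s); 6 remain; assigned so far: [4]
unit clause [5] forces x5=T; simplify:
  satisfied 2 clause(s); 4 remain; assigned so far: [4, 5]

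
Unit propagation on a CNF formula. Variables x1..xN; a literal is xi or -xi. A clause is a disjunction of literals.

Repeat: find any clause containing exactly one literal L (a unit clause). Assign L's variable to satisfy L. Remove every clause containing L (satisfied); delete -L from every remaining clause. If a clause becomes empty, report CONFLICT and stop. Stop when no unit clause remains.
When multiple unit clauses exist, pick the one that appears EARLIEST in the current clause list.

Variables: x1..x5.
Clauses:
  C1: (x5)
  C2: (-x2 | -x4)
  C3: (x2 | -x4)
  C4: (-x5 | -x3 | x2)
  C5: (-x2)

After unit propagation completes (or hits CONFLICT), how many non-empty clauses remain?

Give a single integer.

Answer: 0

Derivation:
unit clause [5] forces x5=T; simplify:
  drop -5 from [-5, -3, 2] -> [-3, 2]
  satisfied 1 clause(s); 4 remain; assigned so far: [5]
unit clause [-2] forces x2=F; simplify:
  drop 2 from [2, -4] -> [-4]
  drop 2 from [-3, 2] -> [-3]
  satisfied 2 clause(s); 2 remain; assigned so far: [2, 5]
unit clause [-4] forces x4=F; simplify:
  satisfied 1 clause(s); 1 remain; assigned so far: [2, 4, 5]
unit clause [-3] forces x3=F; simplify:
  satisfied 1 clause(s); 0 remain; assigned so far: [2, 3, 4, 5]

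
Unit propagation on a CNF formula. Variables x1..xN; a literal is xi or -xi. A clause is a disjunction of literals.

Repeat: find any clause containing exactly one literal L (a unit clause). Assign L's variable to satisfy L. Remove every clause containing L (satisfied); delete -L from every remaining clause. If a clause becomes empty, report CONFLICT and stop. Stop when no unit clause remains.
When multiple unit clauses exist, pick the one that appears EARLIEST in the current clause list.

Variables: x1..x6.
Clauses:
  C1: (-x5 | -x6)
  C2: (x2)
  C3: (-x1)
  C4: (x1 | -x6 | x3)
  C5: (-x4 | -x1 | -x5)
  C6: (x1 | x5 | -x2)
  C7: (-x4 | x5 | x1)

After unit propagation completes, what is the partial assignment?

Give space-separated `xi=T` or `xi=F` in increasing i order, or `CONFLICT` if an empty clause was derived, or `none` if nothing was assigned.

unit clause [2] forces x2=T; simplify:
  drop -2 from [1, 5, -2] -> [1, 5]
  satisfied 1 clause(s); 6 remain; assigned so far: [2]
unit clause [-1] forces x1=F; simplify:
  drop 1 from [1, -6, 3] -> [-6, 3]
  drop 1 from [1, 5] -> [5]
  drop 1 from [-4, 5, 1] -> [-4, 5]
  satisfied 2 clause(s); 4 remain; assigned so far: [1, 2]
unit clause [5] forces x5=T; simplify:
  drop -5 from [-5, -6] -> [-6]
  satisfied 2 clause(s); 2 remain; assigned so far: [1, 2, 5]
unit clause [-6] forces x6=F; simplify:
  satisfied 2 clause(s); 0 remain; assigned so far: [1, 2, 5, 6]

Answer: x1=F x2=T x5=T x6=F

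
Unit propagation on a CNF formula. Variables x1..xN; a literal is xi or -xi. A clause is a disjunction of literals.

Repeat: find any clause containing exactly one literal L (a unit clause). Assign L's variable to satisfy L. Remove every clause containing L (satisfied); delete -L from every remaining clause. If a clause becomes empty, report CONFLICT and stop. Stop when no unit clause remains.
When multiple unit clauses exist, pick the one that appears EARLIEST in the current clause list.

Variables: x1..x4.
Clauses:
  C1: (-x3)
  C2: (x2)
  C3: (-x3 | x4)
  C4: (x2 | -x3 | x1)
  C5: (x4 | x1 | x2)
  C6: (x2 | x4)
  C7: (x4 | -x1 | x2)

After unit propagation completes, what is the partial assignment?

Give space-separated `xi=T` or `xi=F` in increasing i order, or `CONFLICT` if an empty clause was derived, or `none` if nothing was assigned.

unit clause [-3] forces x3=F; simplify:
  satisfied 3 clause(s); 4 remain; assigned so far: [3]
unit clause [2] forces x2=T; simplify:
  satisfied 4 clause(s); 0 remain; assigned so far: [2, 3]

Answer: x2=T x3=F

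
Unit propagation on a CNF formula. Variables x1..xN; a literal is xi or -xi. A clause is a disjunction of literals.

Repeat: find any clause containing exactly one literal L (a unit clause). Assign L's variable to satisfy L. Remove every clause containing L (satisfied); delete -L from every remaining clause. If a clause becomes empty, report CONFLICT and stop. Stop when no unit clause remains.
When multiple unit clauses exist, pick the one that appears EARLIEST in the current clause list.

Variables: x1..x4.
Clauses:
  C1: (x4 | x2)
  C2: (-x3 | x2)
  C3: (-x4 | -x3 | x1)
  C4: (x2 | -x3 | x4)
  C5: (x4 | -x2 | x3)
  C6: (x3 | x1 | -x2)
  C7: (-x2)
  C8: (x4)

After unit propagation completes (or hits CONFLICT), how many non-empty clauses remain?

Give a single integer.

unit clause [-2] forces x2=F; simplify:
  drop 2 from [4, 2] -> [4]
  drop 2 from [-3, 2] -> [-3]
  drop 2 from [2, -3, 4] -> [-3, 4]
  satisfied 3 clause(s); 5 remain; assigned so far: [2]
unit clause [4] forces x4=T; simplify:
  drop -4 from [-4, -3, 1] -> [-3, 1]
  satisfied 3 clause(s); 2 remain; assigned so far: [2, 4]
unit clause [-3] forces x3=F; simplify:
  satisfied 2 clause(s); 0 remain; assigned so far: [2, 3, 4]

Answer: 0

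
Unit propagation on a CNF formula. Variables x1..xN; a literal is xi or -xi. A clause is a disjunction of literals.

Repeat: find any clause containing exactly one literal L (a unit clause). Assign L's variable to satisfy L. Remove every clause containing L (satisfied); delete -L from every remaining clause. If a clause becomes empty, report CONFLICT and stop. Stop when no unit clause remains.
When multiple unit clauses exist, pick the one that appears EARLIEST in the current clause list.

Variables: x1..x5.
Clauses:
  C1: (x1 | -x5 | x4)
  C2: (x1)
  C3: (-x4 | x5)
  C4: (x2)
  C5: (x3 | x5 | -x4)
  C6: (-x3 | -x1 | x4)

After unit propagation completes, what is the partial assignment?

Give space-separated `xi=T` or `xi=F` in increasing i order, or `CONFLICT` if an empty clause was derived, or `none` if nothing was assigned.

unit clause [1] forces x1=T; simplify:
  drop -1 from [-3, -1, 4] -> [-3, 4]
  satisfied 2 clause(s); 4 remain; assigned so far: [1]
unit clause [2] forces x2=T; simplify:
  satisfied 1 clause(s); 3 remain; assigned so far: [1, 2]

Answer: x1=T x2=T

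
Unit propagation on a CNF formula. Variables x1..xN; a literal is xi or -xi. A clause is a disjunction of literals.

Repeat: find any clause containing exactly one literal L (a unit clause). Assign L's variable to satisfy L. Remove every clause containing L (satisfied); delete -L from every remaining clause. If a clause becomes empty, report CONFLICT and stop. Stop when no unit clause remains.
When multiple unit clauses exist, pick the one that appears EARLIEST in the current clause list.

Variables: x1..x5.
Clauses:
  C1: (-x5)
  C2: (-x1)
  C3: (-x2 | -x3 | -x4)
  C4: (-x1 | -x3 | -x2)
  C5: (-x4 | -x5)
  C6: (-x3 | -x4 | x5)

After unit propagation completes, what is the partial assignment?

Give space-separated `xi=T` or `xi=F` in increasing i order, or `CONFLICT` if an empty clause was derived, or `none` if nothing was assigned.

unit clause [-5] forces x5=F; simplify:
  drop 5 from [-3, -4, 5] -> [-3, -4]
  satisfied 2 clause(s); 4 remain; assigned so far: [5]
unit clause [-1] forces x1=F; simplify:
  satisfied 2 clause(s); 2 remain; assigned so far: [1, 5]

Answer: x1=F x5=F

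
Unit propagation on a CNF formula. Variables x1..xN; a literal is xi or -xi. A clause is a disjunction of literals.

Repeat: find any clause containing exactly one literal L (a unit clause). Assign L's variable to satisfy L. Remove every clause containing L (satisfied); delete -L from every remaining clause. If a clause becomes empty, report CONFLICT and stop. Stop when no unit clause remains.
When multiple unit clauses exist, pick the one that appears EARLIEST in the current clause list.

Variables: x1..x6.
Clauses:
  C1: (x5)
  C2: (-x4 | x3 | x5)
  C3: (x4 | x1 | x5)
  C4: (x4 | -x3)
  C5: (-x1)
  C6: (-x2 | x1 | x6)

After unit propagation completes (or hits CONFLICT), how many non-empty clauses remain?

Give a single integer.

unit clause [5] forces x5=T; simplify:
  satisfied 3 clause(s); 3 remain; assigned so far: [5]
unit clause [-1] forces x1=F; simplify:
  drop 1 from [-2, 1, 6] -> [-2, 6]
  satisfied 1 clause(s); 2 remain; assigned so far: [1, 5]

Answer: 2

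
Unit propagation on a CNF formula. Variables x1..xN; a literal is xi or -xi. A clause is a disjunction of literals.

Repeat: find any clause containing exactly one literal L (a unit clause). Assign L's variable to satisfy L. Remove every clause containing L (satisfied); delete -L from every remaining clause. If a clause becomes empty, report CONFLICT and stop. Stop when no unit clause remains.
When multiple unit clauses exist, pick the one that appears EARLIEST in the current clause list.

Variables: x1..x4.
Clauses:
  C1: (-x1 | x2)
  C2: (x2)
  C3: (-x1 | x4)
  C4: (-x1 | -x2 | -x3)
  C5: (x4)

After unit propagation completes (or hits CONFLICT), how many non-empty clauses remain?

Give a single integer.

unit clause [2] forces x2=T; simplify:
  drop -2 from [-1, -2, -3] -> [-1, -3]
  satisfied 2 clause(s); 3 remain; assigned so far: [2]
unit clause [4] forces x4=T; simplify:
  satisfied 2 clause(s); 1 remain; assigned so far: [2, 4]

Answer: 1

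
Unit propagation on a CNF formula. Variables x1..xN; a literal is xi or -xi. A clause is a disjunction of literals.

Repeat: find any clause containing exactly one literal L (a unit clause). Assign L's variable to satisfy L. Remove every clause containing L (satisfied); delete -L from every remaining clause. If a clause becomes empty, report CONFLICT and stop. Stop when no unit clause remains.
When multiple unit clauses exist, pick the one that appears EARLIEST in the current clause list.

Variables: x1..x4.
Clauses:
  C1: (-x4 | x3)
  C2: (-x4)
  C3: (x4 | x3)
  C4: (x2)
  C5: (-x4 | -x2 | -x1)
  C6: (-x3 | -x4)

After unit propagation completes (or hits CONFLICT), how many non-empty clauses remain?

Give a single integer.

unit clause [-4] forces x4=F; simplify:
  drop 4 from [4, 3] -> [3]
  satisfied 4 clause(s); 2 remain; assigned so far: [4]
unit clause [3] forces x3=T; simplify:
  satisfied 1 clause(s); 1 remain; assigned so far: [3, 4]
unit clause [2] forces x2=T; simplify:
  satisfied 1 clause(s); 0 remain; assigned so far: [2, 3, 4]

Answer: 0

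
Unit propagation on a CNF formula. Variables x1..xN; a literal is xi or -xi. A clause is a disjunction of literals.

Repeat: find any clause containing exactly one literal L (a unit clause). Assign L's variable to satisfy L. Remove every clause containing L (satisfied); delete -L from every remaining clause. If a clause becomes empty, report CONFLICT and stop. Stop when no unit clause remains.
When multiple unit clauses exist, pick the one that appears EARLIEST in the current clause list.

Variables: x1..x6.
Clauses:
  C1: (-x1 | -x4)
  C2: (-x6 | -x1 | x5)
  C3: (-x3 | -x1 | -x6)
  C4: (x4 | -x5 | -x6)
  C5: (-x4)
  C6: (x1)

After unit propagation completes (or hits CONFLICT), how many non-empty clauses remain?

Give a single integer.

unit clause [-4] forces x4=F; simplify:
  drop 4 from [4, -5, -6] -> [-5, -6]
  satisfied 2 clause(s); 4 remain; assigned so far: [4]
unit clause [1] forces x1=T; simplify:
  drop -1 from [-6, -1, 5] -> [-6, 5]
  drop -1 from [-3, -1, -6] -> [-3, -6]
  satisfied 1 clause(s); 3 remain; assigned so far: [1, 4]

Answer: 3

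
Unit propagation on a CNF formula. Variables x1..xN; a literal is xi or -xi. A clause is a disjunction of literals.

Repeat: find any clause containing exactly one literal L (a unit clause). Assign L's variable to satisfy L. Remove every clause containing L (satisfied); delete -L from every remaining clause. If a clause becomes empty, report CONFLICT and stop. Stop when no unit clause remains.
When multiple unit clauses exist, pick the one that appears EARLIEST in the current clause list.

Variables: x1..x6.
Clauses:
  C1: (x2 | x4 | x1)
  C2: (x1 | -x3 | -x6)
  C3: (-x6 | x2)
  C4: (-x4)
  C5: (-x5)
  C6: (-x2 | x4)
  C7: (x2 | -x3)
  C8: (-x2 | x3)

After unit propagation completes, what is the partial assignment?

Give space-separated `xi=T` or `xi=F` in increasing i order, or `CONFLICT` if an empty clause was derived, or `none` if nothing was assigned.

Answer: x1=T x2=F x3=F x4=F x5=F x6=F

Derivation:
unit clause [-4] forces x4=F; simplify:
  drop 4 from [2, 4, 1] -> [2, 1]
  drop 4 from [-2, 4] -> [-2]
  satisfied 1 clause(s); 7 remain; assigned so far: [4]
unit clause [-5] forces x5=F; simplify:
  satisfied 1 clause(s); 6 remain; assigned so far: [4, 5]
unit clause [-2] forces x2=F; simplify:
  drop 2 from [2, 1] -> [1]
  drop 2 from [-6, 2] -> [-6]
  drop 2 from [2, -3] -> [-3]
  satisfied 2 clause(s); 4 remain; assigned so far: [2, 4, 5]
unit clause [1] forces x1=T; simplify:
  satisfied 2 clause(s); 2 remain; assigned so far: [1, 2, 4, 5]
unit clause [-6] forces x6=F; simplify:
  satisfied 1 clause(s); 1 remain; assigned so far: [1, 2, 4, 5, 6]
unit clause [-3] forces x3=F; simplify:
  satisfied 1 clause(s); 0 remain; assigned so far: [1, 2, 3, 4, 5, 6]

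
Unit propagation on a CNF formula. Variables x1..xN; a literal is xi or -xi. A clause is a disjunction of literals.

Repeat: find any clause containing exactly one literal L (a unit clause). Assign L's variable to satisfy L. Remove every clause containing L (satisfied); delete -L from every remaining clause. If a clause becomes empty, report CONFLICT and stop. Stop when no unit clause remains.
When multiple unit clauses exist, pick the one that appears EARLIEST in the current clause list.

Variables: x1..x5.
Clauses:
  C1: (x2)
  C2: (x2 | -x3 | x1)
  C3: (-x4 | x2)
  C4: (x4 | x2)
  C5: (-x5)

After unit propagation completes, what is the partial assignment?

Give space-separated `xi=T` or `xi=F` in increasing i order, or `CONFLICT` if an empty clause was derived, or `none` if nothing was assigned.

unit clause [2] forces x2=T; simplify:
  satisfied 4 clause(s); 1 remain; assigned so far: [2]
unit clause [-5] forces x5=F; simplify:
  satisfied 1 clause(s); 0 remain; assigned so far: [2, 5]

Answer: x2=T x5=F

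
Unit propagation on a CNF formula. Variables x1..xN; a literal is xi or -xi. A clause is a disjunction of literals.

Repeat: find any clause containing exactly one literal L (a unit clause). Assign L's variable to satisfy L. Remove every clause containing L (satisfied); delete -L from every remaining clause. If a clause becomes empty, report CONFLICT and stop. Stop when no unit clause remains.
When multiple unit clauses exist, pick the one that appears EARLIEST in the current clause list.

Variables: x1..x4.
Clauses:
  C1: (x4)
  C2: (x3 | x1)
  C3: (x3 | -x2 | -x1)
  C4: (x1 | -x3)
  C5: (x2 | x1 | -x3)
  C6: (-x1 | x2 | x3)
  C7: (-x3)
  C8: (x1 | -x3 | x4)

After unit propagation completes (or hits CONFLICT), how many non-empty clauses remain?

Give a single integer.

unit clause [4] forces x4=T; simplify:
  satisfied 2 clause(s); 6 remain; assigned so far: [4]
unit clause [-3] forces x3=F; simplify:
  drop 3 from [3, 1] -> [1]
  drop 3 from [3, -2, -1] -> [-2, -1]
  drop 3 from [-1, 2, 3] -> [-1, 2]
  satisfied 3 clause(s); 3 remain; assigned so far: [3, 4]
unit clause [1] forces x1=T; simplify:
  drop -1 from [-2, -1] -> [-2]
  drop -1 from [-1, 2] -> [2]
  satisfied 1 clause(s); 2 remain; assigned so far: [1, 3, 4]
unit clause [-2] forces x2=F; simplify:
  drop 2 from [2] -> [] (empty!)
  satisfied 1 clause(s); 1 remain; assigned so far: [1, 2, 3, 4]
CONFLICT (empty clause)

Answer: 0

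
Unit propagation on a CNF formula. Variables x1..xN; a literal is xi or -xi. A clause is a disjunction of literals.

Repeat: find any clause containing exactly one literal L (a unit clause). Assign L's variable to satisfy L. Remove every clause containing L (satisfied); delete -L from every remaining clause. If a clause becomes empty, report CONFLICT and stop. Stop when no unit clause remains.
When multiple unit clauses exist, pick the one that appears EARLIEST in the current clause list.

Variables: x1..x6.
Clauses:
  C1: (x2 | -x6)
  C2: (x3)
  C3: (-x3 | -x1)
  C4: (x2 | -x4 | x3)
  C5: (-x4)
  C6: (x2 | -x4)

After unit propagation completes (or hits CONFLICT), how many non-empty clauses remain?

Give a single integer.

Answer: 1

Derivation:
unit clause [3] forces x3=T; simplify:
  drop -3 from [-3, -1] -> [-1]
  satisfied 2 clause(s); 4 remain; assigned so far: [3]
unit clause [-1] forces x1=F; simplify:
  satisfied 1 clause(s); 3 remain; assigned so far: [1, 3]
unit clause [-4] forces x4=F; simplify:
  satisfied 2 clause(s); 1 remain; assigned so far: [1, 3, 4]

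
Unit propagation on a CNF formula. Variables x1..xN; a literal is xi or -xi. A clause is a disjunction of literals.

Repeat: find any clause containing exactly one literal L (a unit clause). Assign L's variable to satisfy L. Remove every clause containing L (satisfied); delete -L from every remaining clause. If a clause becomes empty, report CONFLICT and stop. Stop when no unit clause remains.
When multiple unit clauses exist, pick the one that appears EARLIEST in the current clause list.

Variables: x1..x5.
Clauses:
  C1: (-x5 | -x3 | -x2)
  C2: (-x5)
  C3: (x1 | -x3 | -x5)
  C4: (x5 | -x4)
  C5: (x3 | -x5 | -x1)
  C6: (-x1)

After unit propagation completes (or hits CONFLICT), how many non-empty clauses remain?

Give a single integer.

unit clause [-5] forces x5=F; simplify:
  drop 5 from [5, -4] -> [-4]
  satisfied 4 clause(s); 2 remain; assigned so far: [5]
unit clause [-4] forces x4=F; simplify:
  satisfied 1 clause(s); 1 remain; assigned so far: [4, 5]
unit clause [-1] forces x1=F; simplify:
  satisfied 1 clause(s); 0 remain; assigned so far: [1, 4, 5]

Answer: 0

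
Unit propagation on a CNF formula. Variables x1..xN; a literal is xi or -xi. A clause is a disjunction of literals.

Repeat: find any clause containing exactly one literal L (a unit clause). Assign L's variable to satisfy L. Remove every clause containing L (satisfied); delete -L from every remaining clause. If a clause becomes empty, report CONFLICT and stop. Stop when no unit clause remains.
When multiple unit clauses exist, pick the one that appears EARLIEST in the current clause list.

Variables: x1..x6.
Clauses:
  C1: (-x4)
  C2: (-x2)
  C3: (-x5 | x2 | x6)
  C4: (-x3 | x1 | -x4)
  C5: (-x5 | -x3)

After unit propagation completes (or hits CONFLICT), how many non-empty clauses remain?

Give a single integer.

unit clause [-4] forces x4=F; simplify:
  satisfied 2 clause(s); 3 remain; assigned so far: [4]
unit clause [-2] forces x2=F; simplify:
  drop 2 from [-5, 2, 6] -> [-5, 6]
  satisfied 1 clause(s); 2 remain; assigned so far: [2, 4]

Answer: 2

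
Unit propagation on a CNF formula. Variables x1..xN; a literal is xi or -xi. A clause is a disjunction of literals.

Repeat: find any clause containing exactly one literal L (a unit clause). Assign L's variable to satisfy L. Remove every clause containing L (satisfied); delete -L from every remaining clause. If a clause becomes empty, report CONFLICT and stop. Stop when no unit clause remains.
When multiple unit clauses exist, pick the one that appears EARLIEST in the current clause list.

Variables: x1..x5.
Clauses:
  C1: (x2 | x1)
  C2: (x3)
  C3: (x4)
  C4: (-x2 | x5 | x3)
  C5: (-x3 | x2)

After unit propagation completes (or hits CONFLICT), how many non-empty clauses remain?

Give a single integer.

Answer: 0

Derivation:
unit clause [3] forces x3=T; simplify:
  drop -3 from [-3, 2] -> [2]
  satisfied 2 clause(s); 3 remain; assigned so far: [3]
unit clause [4] forces x4=T; simplify:
  satisfied 1 clause(s); 2 remain; assigned so far: [3, 4]
unit clause [2] forces x2=T; simplify:
  satisfied 2 clause(s); 0 remain; assigned so far: [2, 3, 4]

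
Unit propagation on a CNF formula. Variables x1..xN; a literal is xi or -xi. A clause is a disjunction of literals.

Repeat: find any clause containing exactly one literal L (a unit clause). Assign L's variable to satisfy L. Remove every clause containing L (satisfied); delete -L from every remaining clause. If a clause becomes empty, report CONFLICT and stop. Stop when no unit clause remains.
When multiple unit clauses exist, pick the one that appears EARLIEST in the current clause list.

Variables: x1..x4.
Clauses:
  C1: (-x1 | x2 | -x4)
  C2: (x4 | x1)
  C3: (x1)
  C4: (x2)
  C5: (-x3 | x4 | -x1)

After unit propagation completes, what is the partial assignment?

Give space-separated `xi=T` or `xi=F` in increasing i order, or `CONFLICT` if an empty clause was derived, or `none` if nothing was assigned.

Answer: x1=T x2=T

Derivation:
unit clause [1] forces x1=T; simplify:
  drop -1 from [-1, 2, -4] -> [2, -4]
  drop -1 from [-3, 4, -1] -> [-3, 4]
  satisfied 2 clause(s); 3 remain; assigned so far: [1]
unit clause [2] forces x2=T; simplify:
  satisfied 2 clause(s); 1 remain; assigned so far: [1, 2]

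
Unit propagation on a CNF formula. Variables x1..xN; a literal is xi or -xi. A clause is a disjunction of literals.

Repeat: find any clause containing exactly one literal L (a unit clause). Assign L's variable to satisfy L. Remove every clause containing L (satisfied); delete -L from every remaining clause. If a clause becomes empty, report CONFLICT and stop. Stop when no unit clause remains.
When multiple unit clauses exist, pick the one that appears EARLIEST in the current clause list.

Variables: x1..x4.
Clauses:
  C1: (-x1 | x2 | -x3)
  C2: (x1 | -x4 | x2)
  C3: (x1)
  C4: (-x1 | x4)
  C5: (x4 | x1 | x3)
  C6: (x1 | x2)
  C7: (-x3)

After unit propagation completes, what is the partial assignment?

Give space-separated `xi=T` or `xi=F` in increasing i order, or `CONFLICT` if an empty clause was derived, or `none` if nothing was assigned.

unit clause [1] forces x1=T; simplify:
  drop -1 from [-1, 2, -3] -> [2, -3]
  drop -1 from [-1, 4] -> [4]
  satisfied 4 clause(s); 3 remain; assigned so far: [1]
unit clause [4] forces x4=T; simplify:
  satisfied 1 clause(s); 2 remain; assigned so far: [1, 4]
unit clause [-3] forces x3=F; simplify:
  satisfied 2 clause(s); 0 remain; assigned so far: [1, 3, 4]

Answer: x1=T x3=F x4=T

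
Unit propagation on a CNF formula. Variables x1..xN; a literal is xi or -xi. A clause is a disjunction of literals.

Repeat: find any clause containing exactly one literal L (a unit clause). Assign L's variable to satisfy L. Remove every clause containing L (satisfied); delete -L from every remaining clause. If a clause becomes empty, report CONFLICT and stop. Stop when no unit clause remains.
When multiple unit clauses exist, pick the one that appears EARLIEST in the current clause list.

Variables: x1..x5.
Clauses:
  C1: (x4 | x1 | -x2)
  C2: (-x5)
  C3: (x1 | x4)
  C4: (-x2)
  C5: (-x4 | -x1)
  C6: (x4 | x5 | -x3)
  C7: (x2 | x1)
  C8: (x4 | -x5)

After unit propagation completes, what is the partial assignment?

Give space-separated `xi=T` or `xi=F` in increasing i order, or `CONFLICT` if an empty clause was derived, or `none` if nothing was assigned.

unit clause [-5] forces x5=F; simplify:
  drop 5 from [4, 5, -3] -> [4, -3]
  satisfied 2 clause(s); 6 remain; assigned so far: [5]
unit clause [-2] forces x2=F; simplify:
  drop 2 from [2, 1] -> [1]
  satisfied 2 clause(s); 4 remain; assigned so far: [2, 5]
unit clause [1] forces x1=T; simplify:
  drop -1 from [-4, -1] -> [-4]
  satisfied 2 clause(s); 2 remain; assigned so far: [1, 2, 5]
unit clause [-4] forces x4=F; simplify:
  drop 4 from [4, -3] -> [-3]
  satisfied 1 clause(s); 1 remain; assigned so far: [1, 2, 4, 5]
unit clause [-3] forces x3=F; simplify:
  satisfied 1 clause(s); 0 remain; assigned so far: [1, 2, 3, 4, 5]

Answer: x1=T x2=F x3=F x4=F x5=F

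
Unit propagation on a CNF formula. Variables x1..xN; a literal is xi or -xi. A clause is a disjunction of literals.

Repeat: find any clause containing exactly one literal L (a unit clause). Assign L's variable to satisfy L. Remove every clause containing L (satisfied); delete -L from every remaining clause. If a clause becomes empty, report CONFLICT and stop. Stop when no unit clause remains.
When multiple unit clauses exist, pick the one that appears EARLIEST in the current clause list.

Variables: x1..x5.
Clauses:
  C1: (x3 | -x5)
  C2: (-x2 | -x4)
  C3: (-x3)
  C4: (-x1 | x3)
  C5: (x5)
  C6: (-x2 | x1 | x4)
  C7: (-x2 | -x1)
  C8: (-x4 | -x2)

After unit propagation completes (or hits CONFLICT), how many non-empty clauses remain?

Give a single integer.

Answer: 5

Derivation:
unit clause [-3] forces x3=F; simplify:
  drop 3 from [3, -5] -> [-5]
  drop 3 from [-1, 3] -> [-1]
  satisfied 1 clause(s); 7 remain; assigned so far: [3]
unit clause [-5] forces x5=F; simplify:
  drop 5 from [5] -> [] (empty!)
  satisfied 1 clause(s); 6 remain; assigned so far: [3, 5]
CONFLICT (empty clause)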